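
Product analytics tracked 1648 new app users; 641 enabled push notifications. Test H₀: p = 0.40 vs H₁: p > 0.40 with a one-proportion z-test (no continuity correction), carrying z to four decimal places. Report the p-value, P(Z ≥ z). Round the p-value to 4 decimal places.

Sample proportion p̂ = 641/1648 = 0.38896.
Null standard error: √(0.40·0.60/1648) = √0.000145631 = 0.012068.
Test statistic (full precision, shown to 4 dp): z = (641/1648 − 0.40)/SE₀ ≈ -0.9151.
From the standard normal, P(Z ≥ z) = 0.8199.

p-value = 0.8199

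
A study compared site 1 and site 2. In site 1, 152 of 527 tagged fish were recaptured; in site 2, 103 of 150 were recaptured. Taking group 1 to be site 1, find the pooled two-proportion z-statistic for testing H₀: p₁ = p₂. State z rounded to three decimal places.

z = -8.881

p̂₁ = 152/527 = 0.28843, p̂₂ = 103/150 = 0.68667.
Pooling: p̂ = 255/677 = 0.37666.
Pooled SE = √[0.2347877·0.00856420] ≈ 0.044842.
z = -0.39824/0.044842 = -8.881.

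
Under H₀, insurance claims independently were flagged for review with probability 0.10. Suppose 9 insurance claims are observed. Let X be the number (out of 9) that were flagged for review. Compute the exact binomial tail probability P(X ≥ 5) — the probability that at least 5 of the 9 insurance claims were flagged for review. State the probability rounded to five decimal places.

P = 0.00089

X is binomial with n = 9 and p = 0.10.
P(X ≥ 5) = Σ_{j=5}^{9} C(9,j)·0.10^j·0.90^{9−j}.
= 0.000827 + 0.000061 + 0.000003 + 0.000000 + 0.000000 = 0.00089.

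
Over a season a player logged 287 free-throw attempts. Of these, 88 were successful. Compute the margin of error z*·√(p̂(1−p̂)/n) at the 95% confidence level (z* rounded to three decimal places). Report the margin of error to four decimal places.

ME = 0.0533

Sample proportion p̂ = 88/287 = 0.30662.
SE = √(p̂(1−p̂)/n) = √(0.212604/287) = 0.027217.
The 95% critical value is z* = 1.960.
Margin of error = z*·SE = 1.960 × 0.027217 = 0.0533.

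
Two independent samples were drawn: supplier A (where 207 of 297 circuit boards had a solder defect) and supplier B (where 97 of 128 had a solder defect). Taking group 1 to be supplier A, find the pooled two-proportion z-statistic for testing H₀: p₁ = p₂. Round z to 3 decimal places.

z = -1.275

p̂₁ = 207/297 = 0.69697, p̂₂ = 97/128 = 0.75781.
Pooling: p̂ = 304/425 = 0.71529.
Pooled SE = √[0.2036484·0.01117950] ≈ 0.047715.
z = (p̂₁ − p̂₂)/SE = (0.69697 − 0.75781)/0.047715 = -0.06084/0.047715 = -1.275.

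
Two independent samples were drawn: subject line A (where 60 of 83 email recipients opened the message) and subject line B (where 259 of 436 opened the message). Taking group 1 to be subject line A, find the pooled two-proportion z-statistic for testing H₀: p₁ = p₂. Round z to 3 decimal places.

p̂₁ = 60/83 = 0.72289, p̂₂ = 259/436 = 0.59404.
Pooled p̂ = (60+259)/(83+436) = 319/519 = 0.61464.
SE = √[p̂(1−p̂)(1/n₁+1/n₂)] = √[0.61464·0.38536·(1/83+1/436)] ≈ 0.058283.
z = (p̂₁ − p̂₂)/SE = (0.72289 − 0.59404)/0.058283 = 0.12885/0.058283 = 2.211.

z = 2.211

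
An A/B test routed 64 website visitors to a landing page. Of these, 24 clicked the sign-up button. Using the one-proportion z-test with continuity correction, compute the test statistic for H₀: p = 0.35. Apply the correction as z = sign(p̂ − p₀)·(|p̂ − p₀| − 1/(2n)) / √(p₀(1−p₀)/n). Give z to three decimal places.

With x = 24 successes in n = 64, p̂ = 0.37500. p̂ − p₀ = 0.025000.
1/(2n) = 0.007812.
Corrected numerator: |0.025000| − 0.007812 = 0.017188.
SE₀ = √(0.35·0.65/64) = 0.059621.
z = (+)0.017188/0.059621 = 0.288.

z = 0.288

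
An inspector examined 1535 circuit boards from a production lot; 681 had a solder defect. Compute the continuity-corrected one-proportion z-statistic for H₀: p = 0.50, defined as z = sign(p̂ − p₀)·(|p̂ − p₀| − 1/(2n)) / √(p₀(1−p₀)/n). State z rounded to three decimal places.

z = -4.390

The sample proportion is 681/1535 = 0.44365. p̂ − p₀ = -0.056352.
1/(2n) = 0.000326.
Corrected numerator: |-0.056352| − 0.000326 = 0.056026.
SE₀ = √(0.50·0.50/1535) = 0.012762.
z = (−)0.056026/0.012762 = -4.390.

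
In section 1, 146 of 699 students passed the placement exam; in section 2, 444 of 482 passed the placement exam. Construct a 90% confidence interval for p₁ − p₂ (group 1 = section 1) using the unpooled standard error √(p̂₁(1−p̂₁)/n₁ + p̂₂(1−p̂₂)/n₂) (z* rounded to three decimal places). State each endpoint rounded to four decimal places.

(-0.7447, -0.6799)

p̂₁ = 146/699 = 0.20887, p̂₂ = 444/482 = 0.92116; p̂₁ − p̂₂ = -0.71229.
Unpooled SE = √(p̂₁(1−p̂₁)/n₁ + p̂₂(1−p̂₂)/n₂) = √(0.000236399 + 0.000150670) = 0.019674.
z* = 1.645 at the 90% level. Margin = 1.645·0.019674 = 0.03236.
Interval: -0.71229 ± 0.03236 → (-0.7447, -0.6799).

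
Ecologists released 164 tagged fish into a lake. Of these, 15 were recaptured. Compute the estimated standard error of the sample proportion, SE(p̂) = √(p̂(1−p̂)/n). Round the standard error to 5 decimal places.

With x = 15 successes in n = 164, p̂ = 0.09146.
p̂(1−p̂) = 0.09146·0.90854 = 0.083095.
SE = √(0.083095/164) = √0.000506677 = 0.02251.

SE = 0.02251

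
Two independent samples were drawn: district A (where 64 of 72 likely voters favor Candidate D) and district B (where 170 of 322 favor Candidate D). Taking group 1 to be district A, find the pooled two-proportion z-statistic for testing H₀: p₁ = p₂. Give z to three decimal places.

Sample proportions: p̂₁ = 64/72 = 0.88889 and p̂₂ = 170/322 = 0.52795.
Pooling: p̂ = 234/394 = 0.59391.
SE = √[p̂(1−p̂)(1/n₁+1/n₂)] = √[0.59391·0.40609·(1/72+1/322)] ≈ 0.064021.
z = 0.36094/0.064021 = 5.638.

z = 5.638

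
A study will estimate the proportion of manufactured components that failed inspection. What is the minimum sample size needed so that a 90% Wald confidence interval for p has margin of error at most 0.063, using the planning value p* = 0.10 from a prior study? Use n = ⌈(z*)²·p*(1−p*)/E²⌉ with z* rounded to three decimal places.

n = 62

z* = 1.645 at the 90% level.
p*(1−p*) = 0.0900.
(z*)²·p*(1−p*)/E² = 2.706025·0.0900/0.003969 = 61.361.
⌈61.361⌉ = 62.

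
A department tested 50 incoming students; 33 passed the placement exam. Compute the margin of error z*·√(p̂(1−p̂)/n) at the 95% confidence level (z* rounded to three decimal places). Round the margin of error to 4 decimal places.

Sample proportion p̂ = 33/50 = 0.66000.
SE = √(p̂(1−p̂)/n) = √(0.224400/50) = 0.066993.
The 95% critical value is z* = 1.960.
ME = 1.960·0.066993 = 0.1313.

ME = 0.1313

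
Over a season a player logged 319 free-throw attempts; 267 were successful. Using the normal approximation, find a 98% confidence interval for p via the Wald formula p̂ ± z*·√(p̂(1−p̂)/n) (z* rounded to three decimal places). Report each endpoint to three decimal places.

p̂ = 267/319 = 0.83699.
Standard error of p̂: √(0.136437/319) = √0.000427703 = 0.020681.
For 98% confidence, z* = 2.326.
Margin of error: 2.326 × 0.020681 = 0.04810.
Interval: 0.83699 ± 0.04810 → (0.789, 0.885).

(0.789, 0.885)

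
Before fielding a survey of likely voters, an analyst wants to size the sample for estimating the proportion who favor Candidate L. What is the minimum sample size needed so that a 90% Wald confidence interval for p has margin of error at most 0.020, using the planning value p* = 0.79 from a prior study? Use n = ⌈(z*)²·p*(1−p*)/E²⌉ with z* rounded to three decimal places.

n = 1123

The 90% critical value is z* = 1.645.
p*(1−p*) = 0.79·0.21 = 0.1659.
(z*)²·p*(1−p*)/E² = 2.706025·0.1659/0.000400 = 1122.324.
Rounding up, n = 1123.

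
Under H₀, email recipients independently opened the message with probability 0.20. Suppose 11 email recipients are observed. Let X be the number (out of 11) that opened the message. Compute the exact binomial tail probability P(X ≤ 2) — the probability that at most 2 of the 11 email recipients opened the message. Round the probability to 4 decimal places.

X is binomial with n = 11 and p = 0.20.
P(X ≤ 2) = C(11,0)·0.20^0·0.80^11 + C(11,1)·0.20^1·0.80^10 + C(11,2)·0.20^2·0.80^9.
= 0.085899 + 0.236223 + 0.295279 = 0.6174.

P = 0.6174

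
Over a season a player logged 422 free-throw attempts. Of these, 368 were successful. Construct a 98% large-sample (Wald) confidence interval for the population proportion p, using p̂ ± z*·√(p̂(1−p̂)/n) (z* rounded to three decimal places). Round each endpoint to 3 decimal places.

Sample proportion p̂ = 368/422 = 0.87204.
Standard error of p̂: √(0.111588/422) = √0.000264426 = 0.016261.
The 98% critical value is z* = 2.326.
Margin = 2.326·0.016261 = 0.03782.
Interval: 0.87204 ± 0.03782 → (0.834, 0.910).

(0.834, 0.910)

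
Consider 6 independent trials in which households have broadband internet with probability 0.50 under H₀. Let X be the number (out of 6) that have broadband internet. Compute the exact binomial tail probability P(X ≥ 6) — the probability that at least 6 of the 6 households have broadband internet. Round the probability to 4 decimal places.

X ~ Binomial(n=6, p=0.50).
P(X ≥ 6) = C(6,6)·0.50^6·0.50^0.
= 0.015625 = 0.0156.

P = 0.0156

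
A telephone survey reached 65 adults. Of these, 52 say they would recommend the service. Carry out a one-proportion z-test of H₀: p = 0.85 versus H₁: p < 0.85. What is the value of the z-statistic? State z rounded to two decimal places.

z = -1.13

With x = 52 successes in n = 65, p̂ = 0.80000.
Null standard error: √(0.85·0.15/65) = √0.001961538 = 0.044289.
Test statistic: z = -0.05000/0.044289 = -1.13.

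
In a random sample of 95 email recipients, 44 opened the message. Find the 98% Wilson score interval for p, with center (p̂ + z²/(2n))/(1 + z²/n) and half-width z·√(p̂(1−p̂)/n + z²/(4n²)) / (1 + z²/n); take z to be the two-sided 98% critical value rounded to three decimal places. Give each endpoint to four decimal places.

p̂ = 44/95 = 0.46316; z = 2.326, so z² = 5.410276.
Denominator 1 + z²/n = 1 + 5.410276/95 = 1.056950.
Adjusted center: (0.46316 + z²/(2n))/1.056950 = 0.46514.
Radicand: p̂(1−p̂)/n + z²/(4n²) = 0.002617291 + 0.000149869 = 0.002767160.
Half-width = z·√(radicand)/denom = 2.326·0.052604/1.056950 = 0.11576.
So the interval runs from 0.3494 to 0.5809.

(0.3494, 0.5809)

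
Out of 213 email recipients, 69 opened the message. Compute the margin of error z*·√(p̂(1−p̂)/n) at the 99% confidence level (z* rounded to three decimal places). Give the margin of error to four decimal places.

ME = 0.0826

p̂ = 69/213 = 0.32394.
SE(p̂) = √(0.32394·0.67606/213) = 0.032065.
For 99% confidence, z* = 2.576.
So ME = 0.0826.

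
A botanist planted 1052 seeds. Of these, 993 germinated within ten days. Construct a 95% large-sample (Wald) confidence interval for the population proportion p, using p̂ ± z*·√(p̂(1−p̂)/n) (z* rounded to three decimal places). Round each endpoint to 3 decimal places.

The sample proportion is 993/1052 = 0.94392.
SE = √(p̂(1−p̂)/n) = √(0.052938/1052) = 0.007094.
The 95% critical value is z* = 1.960.
Margin of error: 1.960 × 0.007094 = 0.01390.
So the interval runs from 0.930 to 0.958.

(0.930, 0.958)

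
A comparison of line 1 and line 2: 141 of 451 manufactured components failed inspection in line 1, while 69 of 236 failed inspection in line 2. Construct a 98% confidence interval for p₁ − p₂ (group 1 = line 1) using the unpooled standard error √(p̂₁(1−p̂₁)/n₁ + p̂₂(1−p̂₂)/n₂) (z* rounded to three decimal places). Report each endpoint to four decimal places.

(-0.0653, 0.1058)

p̂₁ = 0.31264, p̂₂ = 0.29237, so the observed difference is 0.02027.
Unpooled SE = √(p̂₁(1−p̂₁)/n₁ + p̂₂(1−p̂₂)/n₂) = √(0.000476487 + 0.000876657) = 0.036785.
z* = 2.326 at the 98% level. Margin = 2.326·0.036785 = 0.08556.
Interval: 0.02027 ± 0.08556 → (-0.0653, 0.1058).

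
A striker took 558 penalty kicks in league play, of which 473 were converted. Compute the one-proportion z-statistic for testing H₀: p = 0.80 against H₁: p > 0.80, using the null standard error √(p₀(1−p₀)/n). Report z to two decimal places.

p̂ = 473/558 = 0.84767.
Under H₀, SE = √(p₀(1−p₀)/n) = √(0.80·0.20/558) = √0.000286738 = 0.016933.
Test statistic: z = 0.04767/0.016933 = 2.82.

z = 2.82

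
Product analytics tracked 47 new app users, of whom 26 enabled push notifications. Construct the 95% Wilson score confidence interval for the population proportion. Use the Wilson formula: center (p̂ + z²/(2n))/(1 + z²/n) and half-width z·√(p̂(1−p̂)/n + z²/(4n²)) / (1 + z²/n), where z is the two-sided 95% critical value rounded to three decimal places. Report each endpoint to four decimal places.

(0.4125, 0.6859)

Here p̂ = 26/47 = 0.55319 and z = 1.960 (z² = 3.841600).
1 + z²/n = 1.081736.
Center = (0.55319 + 0.040868)/1.081736 = 0.54917.
Radicand: p̂(1−p̂)/n + z²/(4n²) = 0.005258950 + 0.000434767 = 0.005693717.
Half-width = z·√(radicand)/denom = 1.960·0.075457/1.081736 = 0.13672.
CI: 0.54917 ± 0.13672 = (0.4125, 0.6859).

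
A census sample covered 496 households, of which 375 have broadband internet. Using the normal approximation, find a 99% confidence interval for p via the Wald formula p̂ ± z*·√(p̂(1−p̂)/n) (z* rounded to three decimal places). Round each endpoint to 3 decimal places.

With x = 375 successes in n = 496, p̂ = 0.75605.
SE(p̂) = √(0.75605·0.24395/496) = 0.019283.
z* = 2.576 at the 99% level.
Margin = 2.576·0.019283 = 0.04967.
CI: 0.75605 ± 0.04967 = (0.706, 0.806).

(0.706, 0.806)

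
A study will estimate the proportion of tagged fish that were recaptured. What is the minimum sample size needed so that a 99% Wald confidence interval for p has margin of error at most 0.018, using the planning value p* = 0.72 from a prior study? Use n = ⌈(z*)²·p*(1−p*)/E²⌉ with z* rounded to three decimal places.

z* = 2.576 at the 99% level.
p*(1−p*) = 0.72·0.28 = 0.2016.
(z*)²·p*(1−p*)/E² = 6.635776·0.2016/0.000324 = 4128.927.
⌈4128.927⌉ = 4129.

n = 4129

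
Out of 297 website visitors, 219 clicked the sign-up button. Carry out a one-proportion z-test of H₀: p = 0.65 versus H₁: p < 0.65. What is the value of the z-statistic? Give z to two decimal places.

z = 3.16

The sample proportion is 219/297 = 0.73737.
SE₀ = √(0.65·0.35/297) = 0.027677.
z = (0.73737 − 0.65)/0.027677 = 0.08737/0.027677 = 3.16.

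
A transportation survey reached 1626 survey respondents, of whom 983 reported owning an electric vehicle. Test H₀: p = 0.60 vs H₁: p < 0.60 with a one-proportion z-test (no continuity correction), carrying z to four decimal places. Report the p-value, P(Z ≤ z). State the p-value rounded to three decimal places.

p̂ = 983/1626 = 0.60455.
SE₀ = √(0.60·0.40/1626) = 0.012149.
Test statistic (full precision, shown to 4 dp): z = (983/1626 − 0.60)/SE₀ ≈ 0.3746.
p-value = P(Z ≤ z) with z = 0.3746 → 0.646.

p-value = 0.646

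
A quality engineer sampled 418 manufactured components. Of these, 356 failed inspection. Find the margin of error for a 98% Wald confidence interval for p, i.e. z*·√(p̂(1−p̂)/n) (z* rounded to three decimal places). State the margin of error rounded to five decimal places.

Sample proportion p̂ = 356/418 = 0.85167.
SE(p̂) = √(0.85167·0.14833/418) = 0.017384.
z* = 2.326 at the 98% level.
ME = 2.326·0.017384 = 0.04044.

ME = 0.04044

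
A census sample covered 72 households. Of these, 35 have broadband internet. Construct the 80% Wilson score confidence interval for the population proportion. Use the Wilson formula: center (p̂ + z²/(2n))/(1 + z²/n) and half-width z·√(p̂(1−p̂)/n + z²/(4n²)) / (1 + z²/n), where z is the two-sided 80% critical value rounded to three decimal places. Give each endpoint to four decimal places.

(0.4118, 0.5611)

p̂ = 35/72 = 0.48611; z = 1.282, so z² = 1.643524.
Denominator 1 + z²/n = 1 + 1.643524/72 = 1.022827.
Adjusted center: (0.48611 + z²/(2n))/1.022827 = 0.48642.
Radicand: p̂(1−p̂)/n + z²/(4n²) = 0.003469543 + 0.000079259 = 0.003548802.
Half-width = 1.282·√0.003548802/1.022827 = 0.07467.
Interval: 0.48642 ± 0.07467 → (0.4118, 0.5611).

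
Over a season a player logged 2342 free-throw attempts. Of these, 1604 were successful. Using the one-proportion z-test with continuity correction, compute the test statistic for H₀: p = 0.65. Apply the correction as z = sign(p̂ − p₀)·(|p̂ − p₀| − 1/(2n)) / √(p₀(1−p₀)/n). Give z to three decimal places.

z = 3.518

Sample proportion p̂ = 1604/2342 = 0.68488. p̂ − p₀ = 0.034885.
1/(2n) = 0.000213.
Corrected numerator: |0.034885| − 0.000213 = 0.034672.
SE₀ = √(0.65·0.35/2342) = 0.009856.
z = +0.034672/0.009856 = 3.518.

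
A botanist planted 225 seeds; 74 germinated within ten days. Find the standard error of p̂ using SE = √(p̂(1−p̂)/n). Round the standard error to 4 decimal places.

Sample proportion p̂ = 74/225 = 0.32889.
p̂(1−p̂) = 0.220721.
SE = √(0.220721/225) = √0.000980982 = 0.0313.

SE = 0.0313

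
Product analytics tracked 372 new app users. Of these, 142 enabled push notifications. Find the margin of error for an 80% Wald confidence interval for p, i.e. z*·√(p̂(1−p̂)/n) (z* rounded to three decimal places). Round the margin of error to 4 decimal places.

ME = 0.0323

Sample proportion p̂ = 142/372 = 0.38172.
SE = √(p̂(1−p̂)/n) = √(0.236010/372) = 0.025188.
z* = 1.282 at the 80% level.
Margin of error = z*·SE = 1.282 × 0.025188 = 0.0323.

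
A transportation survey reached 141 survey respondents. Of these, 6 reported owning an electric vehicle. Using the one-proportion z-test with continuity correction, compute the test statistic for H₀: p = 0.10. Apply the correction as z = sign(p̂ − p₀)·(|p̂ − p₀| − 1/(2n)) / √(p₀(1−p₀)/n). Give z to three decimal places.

p̂ = 6/141 = 0.04255. p̂ − p₀ = -0.057447.
1/(2n) = 0.003546.
Corrected numerator: |-0.057447| − 0.003546 = 0.053901.
SE₀ = √(0.10·0.90/141) = 0.025265.
z = −0.053901/0.025265 = -2.133.

z = -2.133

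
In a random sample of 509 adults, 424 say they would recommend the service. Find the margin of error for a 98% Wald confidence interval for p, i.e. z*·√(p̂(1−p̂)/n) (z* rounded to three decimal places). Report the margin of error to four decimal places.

ME = 0.0385

Sample proportion p̂ = 424/509 = 0.83301.
SE(p̂) = √(0.83301·0.16699/509) = 0.016532.
For 98% confidence, z* = 2.326.
So ME = 0.0385.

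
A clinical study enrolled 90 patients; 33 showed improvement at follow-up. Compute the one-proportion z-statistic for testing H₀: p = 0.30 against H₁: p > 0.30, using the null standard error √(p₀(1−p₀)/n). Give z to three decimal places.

z = 1.380

The sample proportion is 33/90 = 0.36667.
Null standard error: √(0.30·0.70/90) = √0.002333333 = 0.048305.
z = (0.36667 − 0.30)/0.048305 = 0.06667/0.048305 = 1.380.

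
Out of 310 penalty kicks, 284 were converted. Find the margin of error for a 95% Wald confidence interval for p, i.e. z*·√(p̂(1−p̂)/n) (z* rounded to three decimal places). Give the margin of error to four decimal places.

Sample proportion p̂ = 284/310 = 0.91613.
Standard error of p̂: √(0.076837/310) = √0.000247860 = 0.015744.
For 95% confidence, z* = 1.960.
ME = 1.960·0.015744 = 0.0309.

ME = 0.0309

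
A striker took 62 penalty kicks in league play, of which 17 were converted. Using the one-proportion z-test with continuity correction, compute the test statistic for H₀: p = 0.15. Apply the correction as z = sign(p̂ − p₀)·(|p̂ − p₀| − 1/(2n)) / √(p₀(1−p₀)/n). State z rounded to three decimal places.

The sample proportion is 17/62 = 0.27419. p̂ − p₀ = 0.124194.
1/(2n) = 0.008065.
Corrected numerator: |0.124194| − 0.008065 = 0.116129.
Under H₀, SE = √(p₀(1−p₀)/n) = √(0.15·0.85/62) = √0.002056452 = 0.045348.
z = (+)0.116129/0.045348 = 2.561.

z = 2.561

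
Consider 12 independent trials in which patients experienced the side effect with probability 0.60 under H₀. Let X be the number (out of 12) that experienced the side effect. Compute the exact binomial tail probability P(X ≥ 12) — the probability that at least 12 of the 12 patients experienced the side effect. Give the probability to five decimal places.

P = 0.00218

X is binomial with n = 12 and p = 0.60.
P(X ≥ 12) = C(12,12)·0.60^12·0.40^0.
= 0.002177 = 0.00218.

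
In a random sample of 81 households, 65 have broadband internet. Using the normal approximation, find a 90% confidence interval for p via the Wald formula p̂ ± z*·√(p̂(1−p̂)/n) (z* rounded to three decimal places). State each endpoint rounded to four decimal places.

(0.7297, 0.8752)

p̂ = 65/81 = 0.80247.
Standard error of p̂: √(0.158512/81) = √0.001956943 = 0.044237.
The 90% critical value is z* = 1.645.
Margin of error: 1.645 × 0.044237 = 0.07277.
So the interval runs from 0.7297 to 0.8752.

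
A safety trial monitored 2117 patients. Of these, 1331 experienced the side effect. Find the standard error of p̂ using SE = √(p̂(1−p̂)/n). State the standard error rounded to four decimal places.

With x = 1331 successes in n = 2117, p̂ = 0.62872.
p̂(1−p̂) = 0.62872·0.37128 = 0.233431.
SE = √(0.233431/2117) = 0.0105.

SE = 0.0105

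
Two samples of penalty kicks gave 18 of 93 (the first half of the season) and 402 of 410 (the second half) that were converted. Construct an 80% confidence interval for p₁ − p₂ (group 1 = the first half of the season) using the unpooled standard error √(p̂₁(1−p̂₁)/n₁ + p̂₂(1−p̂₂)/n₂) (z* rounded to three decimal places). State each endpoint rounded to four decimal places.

p̂₁ = 18/93 = 0.19355, p̂₂ = 402/410 = 0.98049; p̂₁ − p̂₂ = -0.78694.
Unpooled SE = √(p̂₁(1−p̂₁)/n₁ + p̂₂(1−p̂₂)/n₂) = √(0.001678359 + 0.000046662) = 0.041533.
For 80% confidence, z* = 1.282. Margin = 1.282·0.041533 = 0.05325.
CI: -0.78694 ± 0.05325 = (-0.8402, -0.7337).

(-0.8402, -0.7337)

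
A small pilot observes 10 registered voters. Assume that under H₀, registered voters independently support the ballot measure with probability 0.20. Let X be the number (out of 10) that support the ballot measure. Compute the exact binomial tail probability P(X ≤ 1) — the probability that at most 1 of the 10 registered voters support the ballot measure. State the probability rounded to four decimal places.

X ~ Binomial(n=10, p=0.20).
P(X ≤ 1) = C(10,0)·0.20^0·0.80^10 + C(10,1)·0.20^1·0.80^9.
= 0.107374 + 0.268435 = 0.3758.

P = 0.3758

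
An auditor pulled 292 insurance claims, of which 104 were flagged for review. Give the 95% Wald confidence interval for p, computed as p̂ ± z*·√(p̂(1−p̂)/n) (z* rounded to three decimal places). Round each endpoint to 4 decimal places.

(0.3012, 0.4111)

The sample proportion is 104/292 = 0.35616.
SE = √(p̂(1−p̂)/n) = √(0.229311/292) = 0.028023.
The 95% critical value is z* = 1.960.
Margin of error: 1.960 × 0.028023 = 0.05493.
Interval: 0.35616 ± 0.05493 → (0.3012, 0.4111).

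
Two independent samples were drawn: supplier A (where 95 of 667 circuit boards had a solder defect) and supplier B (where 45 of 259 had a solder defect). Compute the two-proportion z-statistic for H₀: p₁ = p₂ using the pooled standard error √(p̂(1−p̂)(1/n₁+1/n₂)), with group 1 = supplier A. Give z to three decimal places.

z = -1.194

Sample proportions: p̂₁ = 95/667 = 0.14243 and p̂₂ = 45/259 = 0.17375.
Pooled p̂ = (95+45)/(667+259) = 140/926 = 0.15119.
Pooled SE = √[0.1283301·0.00536025] ≈ 0.026228.
z = (p̂₁ − p̂₂)/SE = (0.14243 − 0.17375)/0.026228 = -0.03132/0.026228 = -1.194.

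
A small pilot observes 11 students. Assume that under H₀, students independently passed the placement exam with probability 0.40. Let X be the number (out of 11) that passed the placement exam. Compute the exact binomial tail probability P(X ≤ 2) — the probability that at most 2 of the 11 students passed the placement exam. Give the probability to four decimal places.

X ~ Binomial(n=11, p=0.40).
P(X ≤ 2) = C(11,0)·0.40^0·0.60^11 + C(11,1)·0.40^1·0.60^10 + C(11,2)·0.40^2·0.60^9.
= 0.003628 + 0.026605 + 0.088684 = 0.1189.

P = 0.1189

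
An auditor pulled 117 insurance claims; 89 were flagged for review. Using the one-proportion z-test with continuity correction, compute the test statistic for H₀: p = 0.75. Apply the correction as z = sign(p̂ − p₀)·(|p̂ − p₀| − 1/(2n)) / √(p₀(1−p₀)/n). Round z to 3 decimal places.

z = 0.160

With x = 89 successes in n = 117, p̂ = 0.76068. p̂ − p₀ = 0.010684.
1/(2n) = 0.004274.
Corrected numerator: |0.010684| − 0.004274 = 0.006410.
Under H₀, SE = √(p₀(1−p₀)/n) = √(0.75·0.25/117) = √0.001602564 = 0.040032.
z = +0.006410/0.040032 = 0.160.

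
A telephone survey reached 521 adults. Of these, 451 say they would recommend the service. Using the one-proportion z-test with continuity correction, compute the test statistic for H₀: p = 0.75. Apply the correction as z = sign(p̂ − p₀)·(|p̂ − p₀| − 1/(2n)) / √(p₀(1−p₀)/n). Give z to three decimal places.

z = 6.045

Sample proportion p̂ = 451/521 = 0.86564. p̂ − p₀ = 0.115643.
Continuity correction 1/(2n) = 1/1042 = 0.000960.
Corrected numerator: |0.115643| − 0.000960 = 0.114683.
Null standard error: √(0.75·0.25/521) = √0.000359885 = 0.018971.
z = +0.114683/0.018971 = 6.045.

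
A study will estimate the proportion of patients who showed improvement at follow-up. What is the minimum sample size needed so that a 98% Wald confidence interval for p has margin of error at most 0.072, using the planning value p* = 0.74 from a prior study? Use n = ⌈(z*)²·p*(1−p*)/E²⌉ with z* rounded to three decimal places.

For 98% confidence, z* = 2.326.
p*(1−p*) = 0.74·0.26 = 0.1924.
Required n before rounding: 5.410276 × 0.1924 / 0.072² = 200.798.
⌈200.798⌉ = 201.

n = 201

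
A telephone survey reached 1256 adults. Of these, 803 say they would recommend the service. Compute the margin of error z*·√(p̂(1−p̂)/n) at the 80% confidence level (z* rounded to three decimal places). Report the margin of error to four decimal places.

Sample proportion p̂ = 803/1256 = 0.63933.
Standard error of p̂: √(0.230587/1256) = √0.000183588 = 0.013549.
For 80% confidence, z* = 1.282.
So ME = 0.0174.

ME = 0.0174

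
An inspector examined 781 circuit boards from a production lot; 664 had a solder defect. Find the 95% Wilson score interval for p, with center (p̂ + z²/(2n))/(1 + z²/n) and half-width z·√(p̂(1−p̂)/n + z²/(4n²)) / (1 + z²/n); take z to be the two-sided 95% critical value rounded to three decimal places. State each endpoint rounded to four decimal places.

Here p̂ = 664/781 = 0.85019 and z = 1.960 (z² = 3.841600).
Denominator 1 + z²/n = 1 + 3.841600/781 = 1.004919.
Center = (0.85019 + 0.002459)/1.004919 = 0.84848.
Radicand: p̂(1−p̂)/n + z²/(4n²) = 0.000163080 + 0.000001575 = 0.000164655.
Half-width = 1.960·√0.000164655/1.004919 = 0.02503.
Interval: 0.84848 ± 0.02503 → (0.8235, 0.8735).

(0.8235, 0.8735)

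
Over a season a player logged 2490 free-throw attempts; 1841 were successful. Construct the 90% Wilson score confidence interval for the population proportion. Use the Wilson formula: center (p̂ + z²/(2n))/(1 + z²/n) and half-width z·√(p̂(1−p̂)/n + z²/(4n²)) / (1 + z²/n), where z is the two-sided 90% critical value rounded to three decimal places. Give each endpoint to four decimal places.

p̂ = 1841/2490 = 0.73936; z = 1.645, so z² = 2.706025.
Denominator 1 + z²/n = 1 + 2.706025/2490 = 1.001087.
Center = (0.73936 + 0.000543)/1.001087 = 0.73910.
Radicand: p̂(1−p̂)/n + z²/(4n²) = 0.000077393 + 0.000000109 = 0.000077502.
Half-width = 1.645·√0.000077502/1.001087 = 0.01447.
So the interval runs from 0.7246 to 0.7536.

(0.7246, 0.7536)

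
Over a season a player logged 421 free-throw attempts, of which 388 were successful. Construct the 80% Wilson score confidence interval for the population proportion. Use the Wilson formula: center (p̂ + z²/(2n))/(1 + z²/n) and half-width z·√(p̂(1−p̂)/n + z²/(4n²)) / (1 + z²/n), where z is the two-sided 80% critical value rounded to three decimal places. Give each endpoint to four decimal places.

(0.9031, 0.9368)

p̂ = 388/421 = 0.92162; z = 1.282, so z² = 1.643524.
1 + z²/n = 1.003904.
Adjusted center: (0.92162 + z²/(2n))/1.003904 = 0.91998.
Radicand: p̂(1−p̂)/n + z²/(4n²) = 0.000171593 + 0.000002318 = 0.000173911.
Half-width = z·√(radicand)/denom = 1.282·0.013188/1.003904 = 0.01684.
So the interval runs from 0.9031 to 0.9368.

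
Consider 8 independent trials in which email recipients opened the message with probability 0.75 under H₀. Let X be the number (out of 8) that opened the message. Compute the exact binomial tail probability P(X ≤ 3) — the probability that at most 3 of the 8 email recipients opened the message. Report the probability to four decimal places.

X is binomial with n = 8 and p = 0.75.
P(X ≤ 3) = C(8,0)·0.75^0·0.25^8 + C(8,1)·0.75^1·0.25^7 + C(8,2)·0.75^2·0.25^6 + C(8,3)·0.75^3·0.25^5.
= 0.000015 + 0.000366 + 0.003845 + 0.023071 = 0.0273.

P = 0.0273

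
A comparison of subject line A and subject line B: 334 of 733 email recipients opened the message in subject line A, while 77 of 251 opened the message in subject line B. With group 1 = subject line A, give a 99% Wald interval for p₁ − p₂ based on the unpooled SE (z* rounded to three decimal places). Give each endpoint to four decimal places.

p̂₁ = 334/733 = 0.45566, p̂₂ = 77/251 = 0.30677; p̂₁ − p̂₂ = 0.14889.
SE = √(0.000338382 + 0.000847264) = √0.001185646 = 0.034433.
z* = 2.576 at the 99% level. Margin = 2.576·0.034433 = 0.08870.
Interval: 0.14889 ± 0.08870 → (0.0602, 0.2376).

(0.0602, 0.2376)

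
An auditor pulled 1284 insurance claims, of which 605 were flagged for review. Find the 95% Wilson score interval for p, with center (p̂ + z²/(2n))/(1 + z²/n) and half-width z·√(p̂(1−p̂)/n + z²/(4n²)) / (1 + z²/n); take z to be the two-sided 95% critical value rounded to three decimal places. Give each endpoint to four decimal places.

p̂ = 605/1284 = 0.47118; z = 1.960, so z² = 3.841600.
Denominator 1 + z²/n = 1 + 3.841600/1284 = 1.002992.
Adjusted center: (0.47118 + z²/(2n))/1.002992 = 0.47127.
Radicand: p̂(1−p̂)/n + z²/(4n²) = 0.000194057 + 0.000000583 = 0.000194640.
Half-width = z·√(radicand)/denom = 1.960·0.013951/1.002992 = 0.02726.
So the interval runs from 0.4440 to 0.4985.

(0.4440, 0.4985)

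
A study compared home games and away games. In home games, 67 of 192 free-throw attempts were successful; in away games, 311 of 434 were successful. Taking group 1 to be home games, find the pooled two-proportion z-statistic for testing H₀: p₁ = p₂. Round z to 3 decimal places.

z = -8.672

Sample proportions: p̂₁ = 67/192 = 0.34896 and p̂₂ = 311/434 = 0.71659.
Pooling: p̂ = 378/626 = 0.60383.
SE = √[p̂(1−p̂)(1/n₁+1/n₂)] = √[0.60383·0.39617·(1/192+1/434)] ≈ 0.042393.
z = (p̂₁ − p̂₂)/SE = (0.34896 − 0.71659)/0.042393 = -0.36763/0.042393 = -8.672.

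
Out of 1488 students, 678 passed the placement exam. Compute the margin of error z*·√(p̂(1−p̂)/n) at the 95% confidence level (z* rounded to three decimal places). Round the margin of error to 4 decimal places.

Sample proportion p̂ = 678/1488 = 0.45565.
SE(p̂) = √(0.45565·0.54435/1488) = 0.012911.
For 95% confidence, z* = 1.960.
ME = 1.960·0.012911 = 0.0253.

ME = 0.0253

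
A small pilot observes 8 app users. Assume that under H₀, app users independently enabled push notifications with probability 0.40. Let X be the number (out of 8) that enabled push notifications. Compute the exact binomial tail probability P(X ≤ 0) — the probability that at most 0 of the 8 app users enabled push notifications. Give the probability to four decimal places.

P = 0.0168

X ~ Binomial(n=8, p=0.40).
P(X ≤ 0) = C(8,0)·0.40^0·0.60^8.
= 0.016796 = 0.0168.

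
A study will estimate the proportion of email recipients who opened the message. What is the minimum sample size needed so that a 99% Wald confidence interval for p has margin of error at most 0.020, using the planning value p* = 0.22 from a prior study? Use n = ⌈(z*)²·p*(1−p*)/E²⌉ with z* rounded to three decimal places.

n = 2847

z* = 2.576 at the 99% level.
p*(1−p*) = 0.22·0.78 = 0.1716.
Required n before rounding: 6.635776 × 0.1716 / 0.020² = 2846.748.
⌈2846.748⌉ = 2847.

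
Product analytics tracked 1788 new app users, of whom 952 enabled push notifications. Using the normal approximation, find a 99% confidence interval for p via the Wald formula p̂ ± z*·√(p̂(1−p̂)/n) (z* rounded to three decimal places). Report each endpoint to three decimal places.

(0.502, 0.563)

The sample proportion is 952/1788 = 0.53244.
Standard error of p̂: √(0.248948/1788) = √0.000139233 = 0.011800.
For 99% confidence, z* = 2.576.
Margin = 2.576·0.011800 = 0.03040.
So the interval runs from 0.502 to 0.563.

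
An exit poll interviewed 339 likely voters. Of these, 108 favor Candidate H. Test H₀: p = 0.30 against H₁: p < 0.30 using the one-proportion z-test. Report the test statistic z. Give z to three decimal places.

z = 0.747

With x = 108 successes in n = 339, p̂ = 0.31858.
Under H₀, SE = √(p₀(1−p₀)/n) = √(0.30·0.70/339) = √0.000619469 = 0.024889.
z = (p̂ − p₀)/SE = (0.31858 − 0.30)/0.024889 = 0.747.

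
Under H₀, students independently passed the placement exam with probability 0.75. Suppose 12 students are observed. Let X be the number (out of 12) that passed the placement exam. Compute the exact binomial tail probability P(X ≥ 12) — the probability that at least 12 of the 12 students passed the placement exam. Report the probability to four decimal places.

X ~ Binomial(n=12, p=0.75).
P(X ≥ 12) = C(12,12)·0.75^12·0.25^0.
= 0.031676 = 0.0317.

P = 0.0317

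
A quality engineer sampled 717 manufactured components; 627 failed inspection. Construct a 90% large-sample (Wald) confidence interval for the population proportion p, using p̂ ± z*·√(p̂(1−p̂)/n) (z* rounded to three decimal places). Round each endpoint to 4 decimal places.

(0.8541, 0.8948)

The sample proportion is 627/717 = 0.87448.
SE(p̂) = √(0.87448·0.12552/717) = 0.012373.
The 90% critical value is z* = 1.645.
Margin of error: 1.645 × 0.012373 = 0.02035.
CI: 0.87448 ± 0.02035 = (0.8541, 0.8948).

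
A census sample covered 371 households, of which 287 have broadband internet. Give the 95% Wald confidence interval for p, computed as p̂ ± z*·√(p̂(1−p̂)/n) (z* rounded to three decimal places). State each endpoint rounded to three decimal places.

(0.731, 0.816)

With x = 287 successes in n = 371, p̂ = 0.77358.
SE(p̂) = √(0.77358·0.22642/371) = 0.021728.
For 95% confidence, z* = 1.960.
Margin of error: 1.960 × 0.021728 = 0.04259.
Interval: 0.77358 ± 0.04259 → (0.731, 0.816).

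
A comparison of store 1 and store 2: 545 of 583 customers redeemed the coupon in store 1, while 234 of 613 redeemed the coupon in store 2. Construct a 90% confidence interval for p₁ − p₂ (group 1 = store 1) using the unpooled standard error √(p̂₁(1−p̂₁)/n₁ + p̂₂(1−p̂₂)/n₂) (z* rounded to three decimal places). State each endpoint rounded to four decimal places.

p̂₁ = 0.93482, p̂₂ = 0.38173, so the observed difference is 0.55309.
SE = √(0.000104514 + 0.000385011) = √0.000489525 = 0.022125.
For 90% confidence, z* = 1.645. Margin = 1.645·0.022125 = 0.03640.
Interval: 0.55309 ± 0.03640 → (0.5167, 0.5895).

(0.5167, 0.5895)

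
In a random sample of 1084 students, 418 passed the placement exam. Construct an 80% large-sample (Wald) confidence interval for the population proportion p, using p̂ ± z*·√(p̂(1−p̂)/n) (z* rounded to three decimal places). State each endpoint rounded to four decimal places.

With x = 418 successes in n = 1084, p̂ = 0.38561.
Standard error of p̂: √(0.236915/1084) = √0.000218556 = 0.014784.
z* = 1.282 at the 80% level.
Margin of error: 1.282 × 0.014784 = 0.01895.
So the interval runs from 0.3667 to 0.4046.

(0.3667, 0.4046)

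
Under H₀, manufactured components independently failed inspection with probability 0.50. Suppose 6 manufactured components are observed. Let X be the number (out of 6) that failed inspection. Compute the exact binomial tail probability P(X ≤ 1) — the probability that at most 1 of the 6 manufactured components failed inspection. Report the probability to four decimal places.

P = 0.1094

X ~ Binomial(n=6, p=0.50).
P(X ≤ 1) = C(6,0)·0.50^0·0.50^6 + C(6,1)·0.50^1·0.50^5.
= 0.015625 + 0.093750 = 0.1094.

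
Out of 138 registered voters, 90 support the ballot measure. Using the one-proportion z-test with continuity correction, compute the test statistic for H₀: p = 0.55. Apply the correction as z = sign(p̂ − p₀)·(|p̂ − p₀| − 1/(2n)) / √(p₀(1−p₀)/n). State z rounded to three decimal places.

With x = 90 successes in n = 138, p̂ = 0.65217. p̂ − p₀ = 0.102174.
Continuity correction 1/(2n) = 1/276 = 0.003623.
Corrected numerator: |0.102174| − 0.003623 = 0.098551.
Under H₀, SE = √(p₀(1−p₀)/n) = √(0.55·0.45/138) = √0.001793478 = 0.042349.
z = (+)0.098551/0.042349 = 2.327.

z = 2.327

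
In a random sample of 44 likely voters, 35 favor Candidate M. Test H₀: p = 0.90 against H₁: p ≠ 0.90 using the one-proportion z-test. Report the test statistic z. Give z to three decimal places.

Sample proportion p̂ = 35/44 = 0.79545.
Null standard error: √(0.90·0.10/44) = √0.002045455 = 0.045227.
z = (0.79545 − 0.90)/0.045227 = -0.10455/0.045227 = -2.312.

z = -2.312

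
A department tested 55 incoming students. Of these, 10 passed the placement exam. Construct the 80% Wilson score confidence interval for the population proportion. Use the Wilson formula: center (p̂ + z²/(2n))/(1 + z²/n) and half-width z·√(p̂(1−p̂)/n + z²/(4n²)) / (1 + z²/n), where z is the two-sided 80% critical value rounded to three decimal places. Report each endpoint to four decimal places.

p̂ = 10/55 = 0.18182; z = 1.282, so z² = 1.643524.
1 + z²/n = 1.029882.
Adjusted center: (0.18182 + z²/(2n))/1.029882 = 0.19105.
Radicand: p̂(1−p̂)/n + z²/(4n²) = 0.002704733 + 0.000135828 = 0.002840561.
Half-width = z·√(radicand)/denom = 1.282·0.053297/1.029882 = 0.06634.
Interval: 0.19105 ± 0.06634 → (0.1247, 0.2574).

(0.1247, 0.2574)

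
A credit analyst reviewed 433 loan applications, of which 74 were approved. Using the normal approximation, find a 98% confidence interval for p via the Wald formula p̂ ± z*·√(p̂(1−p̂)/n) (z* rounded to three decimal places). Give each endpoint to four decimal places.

p̂ = 74/433 = 0.17090.
SE = √(p̂(1−p̂)/n) = √(0.141694/433) = 0.018090.
For 98% confidence, z* = 2.326.
Margin = 2.326·0.018090 = 0.04208.
Interval: 0.17090 ± 0.04208 → (0.1288, 0.2130).

(0.1288, 0.2130)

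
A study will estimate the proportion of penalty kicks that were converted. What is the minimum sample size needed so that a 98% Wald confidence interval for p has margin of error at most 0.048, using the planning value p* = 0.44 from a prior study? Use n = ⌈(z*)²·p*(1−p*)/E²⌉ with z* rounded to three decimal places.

n = 579

For 98% confidence, z* = 2.326.
p*(1−p*) = 0.2464.
Required n before rounding: 5.410276 × 0.2464 / 0.048² = 578.599.
⌈578.599⌉ = 579.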